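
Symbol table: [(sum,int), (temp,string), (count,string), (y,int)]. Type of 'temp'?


Lookup 'temp' → type string


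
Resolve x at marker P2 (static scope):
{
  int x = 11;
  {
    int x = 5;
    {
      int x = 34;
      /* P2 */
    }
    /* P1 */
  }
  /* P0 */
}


x declared in the same block as P2
x = 34


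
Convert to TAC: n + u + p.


Break into single-operator statements:
t1 = n + u
t2 = t1 + p


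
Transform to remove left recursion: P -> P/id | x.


Left-recursive alternatives: P/id; non-recursive: x
Introduce P': P -> xP', P' -> /idP' | ε


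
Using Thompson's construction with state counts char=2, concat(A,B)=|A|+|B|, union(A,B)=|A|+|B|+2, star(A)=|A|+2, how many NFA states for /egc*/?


Syntax tree has 3 char leaf(s), 0 union(s), 1 star(s)
chars contribute 3×2 = 6; each union adds +2; each star adds +2
Total: 6 + 0 + 2 = 8 states


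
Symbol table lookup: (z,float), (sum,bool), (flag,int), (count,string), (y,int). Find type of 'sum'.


Lookup 'sum' → type bool


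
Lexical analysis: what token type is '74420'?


Pattern: digits only
Type: INTEGER_LITERAL


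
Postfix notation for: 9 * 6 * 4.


Left to right (same or higher precedence on left)
Postfix: 9 6 * 4 *


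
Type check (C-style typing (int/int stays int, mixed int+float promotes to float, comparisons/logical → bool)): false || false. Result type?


Operand types: bool || bool
Rule: logical operators take bool operands and yield bool
Result type: bool


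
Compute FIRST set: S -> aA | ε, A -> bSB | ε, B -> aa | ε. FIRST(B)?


Per alternative of B: FIRST(aa) = {a}; FIRST(ε) = {ε}
FIRST(B) = {a, ε}


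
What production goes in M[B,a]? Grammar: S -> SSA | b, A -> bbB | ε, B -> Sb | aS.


For [B, a]: 'a' ∈ FIRST(aS)
Entry: B -> aS


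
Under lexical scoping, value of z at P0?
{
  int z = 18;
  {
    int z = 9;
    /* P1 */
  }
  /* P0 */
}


z declared in the same block as P0
z = 18


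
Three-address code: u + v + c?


Break into single-operator statements:
t1 = u + v
t2 = t1 + c


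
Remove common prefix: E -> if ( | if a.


Common prefix: 'if'
Factored: E -> if E', E' -> ( | a


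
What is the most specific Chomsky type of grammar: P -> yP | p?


Right-linear: every RHS is a terminal or a terminal followed by one nonterminal
Classification: Type 3 (Regular)


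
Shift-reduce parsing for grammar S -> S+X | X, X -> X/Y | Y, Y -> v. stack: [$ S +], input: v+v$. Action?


no handle ('S+' is not any RHS); shift 'v'
Action: shift


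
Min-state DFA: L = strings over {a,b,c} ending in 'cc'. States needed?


Track the longest suffix of input matching a prefix of 'cc': 3 classes (prefixes of length 0..2)
Minimal DFA: 3 states


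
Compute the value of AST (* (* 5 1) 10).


Evaluate inner: (* 5 1) = 5
Evaluate root: (* 5 10) = 50
Result: 50


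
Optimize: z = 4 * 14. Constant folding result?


4 * 14 = 56 at compile time
Optimized: z = 56


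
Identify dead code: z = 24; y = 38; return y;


z is assigned but never read
Dead: 'z = 24'


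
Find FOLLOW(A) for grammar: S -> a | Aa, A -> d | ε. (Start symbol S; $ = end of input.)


$ ∈ FOLLOW(S). For each A -> αBβ: add FIRST(β)\{ε} to FOLLOW(B); if β nullable, add FOLLOW(A).
FOLLOW(A) = {a}


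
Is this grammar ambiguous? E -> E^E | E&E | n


'n^n&n' has two parse trees (no precedence encoded between ^ and &)
Ambiguous


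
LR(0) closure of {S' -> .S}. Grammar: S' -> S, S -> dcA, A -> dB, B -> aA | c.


Start: S' -> .S
For each item with dot before a nonterminal B, add B -> .γ for every B-production
Closure: [S' -> .S, S -> .dcA]


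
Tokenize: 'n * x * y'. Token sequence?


Scan left to right, longest-match per lexeme
Tokens: ID(n), OP(*), ID(x), OP(*), ID(y)


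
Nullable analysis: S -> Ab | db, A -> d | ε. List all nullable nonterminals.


A nonterminal is nullable iff some alternative derives ε (directly, or every symbol in it is nullable)
Nullable: {A}


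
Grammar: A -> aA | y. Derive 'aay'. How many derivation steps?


Derivation: A => aA => aaA => aay
Steps: 3


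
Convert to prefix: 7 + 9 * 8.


'*' binds tighter: tree is (+ 7 (* 9 8))
Prefix: + 7 * 9 8


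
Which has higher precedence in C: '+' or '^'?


'+' is additive (level 9); '^' is bitwise XOR (level 4)
Higher level binds tighter
'+' has higher precedence than '^'


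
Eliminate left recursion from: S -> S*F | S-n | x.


Left-recursive alternatives: S*F, S-n; non-recursive: x
Introduce S': S -> xS', S' -> *FS' | -nS' | ε


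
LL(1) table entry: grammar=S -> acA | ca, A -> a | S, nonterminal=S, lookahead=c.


For [S, c]: 'c' ∈ FIRST(ca)
Entry: S -> ca


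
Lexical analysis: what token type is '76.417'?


Pattern: digits with a decimal point
Type: FLOAT_LITERAL


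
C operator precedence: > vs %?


'%' is multiplicative (level 10); '>' is relational (level 7)
Higher level binds tighter
'%' has higher precedence than '>'


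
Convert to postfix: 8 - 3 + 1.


Left to right (same or higher precedence on left)
Postfix: 8 3 - 1 +


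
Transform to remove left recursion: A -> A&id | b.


Left-recursive alternatives: A&id; non-recursive: b
Introduce A': A -> bA', A' -> &idA' | ε


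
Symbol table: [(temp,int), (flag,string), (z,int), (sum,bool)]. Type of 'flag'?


Lookup 'flag' → type string


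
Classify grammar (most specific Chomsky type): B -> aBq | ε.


Single nonterminal LHS, but a^n q^n is not regular
Classification: Type 2 (Context-Free)


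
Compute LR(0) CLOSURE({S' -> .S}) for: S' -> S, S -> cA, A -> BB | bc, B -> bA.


Start: S' -> .S
For each item with dot before a nonterminal B, add B -> .γ for every B-production
Closure: [S' -> .S, S -> .cA]


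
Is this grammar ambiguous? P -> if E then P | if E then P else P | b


dangling else: 'if E then if E then b else b' parses two ways
Ambiguous


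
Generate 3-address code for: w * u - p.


Break into single-operator statements:
t1 = w * u
t2 = t1 - p


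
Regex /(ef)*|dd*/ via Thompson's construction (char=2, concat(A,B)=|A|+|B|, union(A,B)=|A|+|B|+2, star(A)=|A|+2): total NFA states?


Syntax tree has 4 char leaf(s), 1 union(s), 2 star(s)
chars contribute 4×2 = 8; each union adds +2; each star adds +2
Total: 8 + 2 + 4 = 14 states


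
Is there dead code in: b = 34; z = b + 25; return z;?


b is read by z's definition; z is returned
No dead code


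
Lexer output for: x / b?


Scan left to right, longest-match per lexeme
Tokens: ID(x), OP(/), ID(b)


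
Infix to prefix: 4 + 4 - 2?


left-to-right (same/higher precedence on left): tree is (- (+ 4 4) 2)
Prefix: - + 4 4 2


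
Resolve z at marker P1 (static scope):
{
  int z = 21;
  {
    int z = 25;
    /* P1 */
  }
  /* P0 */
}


z declared in the same block as P1
z = 25


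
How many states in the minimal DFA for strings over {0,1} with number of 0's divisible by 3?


Track (count of 0) mod 3: states 0..2, accept at 0
Minimal DFA: 3 states


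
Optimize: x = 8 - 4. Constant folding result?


8 - 4 = 4 at compile time
Optimized: x = 4


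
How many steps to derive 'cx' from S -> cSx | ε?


Derivation: S => cSx => cx
Steps: 2


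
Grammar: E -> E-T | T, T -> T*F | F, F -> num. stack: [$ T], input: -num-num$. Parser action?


lookahead ∉ {*} so T won't extend; reduce E -> T
Action: reduce (E -> T)


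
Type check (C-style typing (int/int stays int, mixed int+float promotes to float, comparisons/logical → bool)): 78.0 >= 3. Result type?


Operand types: float >= int
Rule: comparison yields bool
Result type: bool


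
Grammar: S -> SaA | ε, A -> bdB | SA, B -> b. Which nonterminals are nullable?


A nonterminal is nullable iff some alternative derives ε (directly, or every symbol in it is nullable)
Nullable: {S}


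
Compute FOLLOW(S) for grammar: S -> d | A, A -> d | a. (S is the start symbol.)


$ ∈ FOLLOW(S). For each A -> αBβ: add FIRST(β)\{ε} to FOLLOW(B); if β nullable, add FOLLOW(A).
FOLLOW(S) = {$}


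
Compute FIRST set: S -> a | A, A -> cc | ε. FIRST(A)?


Per alternative of A: FIRST(cc) = {c}; FIRST(ε) = {ε}
FIRST(A) = {c, ε}


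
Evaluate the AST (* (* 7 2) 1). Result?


Evaluate inner: (* 7 2) = 14
Evaluate root: (* 14 1) = 14
Result: 14


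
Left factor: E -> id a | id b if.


Common prefix: 'id'
Factored: E -> id E', E' -> a | b if


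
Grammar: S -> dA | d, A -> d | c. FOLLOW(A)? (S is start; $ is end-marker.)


$ ∈ FOLLOW(S). For each A -> αBβ: add FIRST(β)\{ε} to FOLLOW(B); if β nullable, add FOLLOW(A).
FOLLOW(A) = {$}


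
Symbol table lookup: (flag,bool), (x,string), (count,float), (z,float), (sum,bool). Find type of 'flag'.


Lookup 'flag' → type bool


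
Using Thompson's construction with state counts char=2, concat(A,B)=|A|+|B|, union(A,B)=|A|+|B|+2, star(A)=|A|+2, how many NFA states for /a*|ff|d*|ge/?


Syntax tree has 6 char leaf(s), 3 union(s), 2 star(s)
chars contribute 6×2 = 12; each union adds +2; each star adds +2
Total: 12 + 6 + 4 = 22 states


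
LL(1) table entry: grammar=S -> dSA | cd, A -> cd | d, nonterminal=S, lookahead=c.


For [S, c]: 'c' ∈ FIRST(cd)
Entry: S -> cd


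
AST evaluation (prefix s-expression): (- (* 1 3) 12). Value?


Evaluate inner: (* 1 3) = 3
Evaluate root: (- 3 12) = -9
Result: -9


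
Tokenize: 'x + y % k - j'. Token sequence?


Scan left to right, longest-match per lexeme
Tokens: ID(x), OP(+), ID(y), OP(%), ID(k), OP(-), ID(j)


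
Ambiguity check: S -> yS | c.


right-linear, alternatives start with distinct terminals 'y' vs 'c': unique leftmost derivation
Unambiguous


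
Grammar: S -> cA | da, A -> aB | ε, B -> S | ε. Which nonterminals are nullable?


A nonterminal is nullable iff some alternative derives ε (directly, or every symbol in it is nullable)
Nullable: {A, B}


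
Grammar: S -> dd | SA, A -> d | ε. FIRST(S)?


Per alternative of S: FIRST(dd) = {d}; FIRST(SA) = {d}
FIRST(S) = {d}


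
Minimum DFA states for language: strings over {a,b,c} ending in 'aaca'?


Track the longest suffix of input matching a prefix of 'aaca': 5 classes (prefixes of length 0..4)
Minimal DFA: 5 states


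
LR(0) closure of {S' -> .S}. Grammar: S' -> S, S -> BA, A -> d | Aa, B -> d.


Start: S' -> .S
For each item with dot before a nonterminal B, add B -> .γ for every B-production
Closure: [S' -> .S, S -> .BA, B -> .d]


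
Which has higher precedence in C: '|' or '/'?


'/' is multiplicative (level 10); '|' is bitwise OR (level 3)
Higher level binds tighter
'/' has higher precedence than '|'


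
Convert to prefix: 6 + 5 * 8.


'*' binds tighter: tree is (+ 6 (* 5 8))
Prefix: + 6 * 5 8


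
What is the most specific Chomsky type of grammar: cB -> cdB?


LHS has context (more than one symbol) and |LHS| ≤ |RHS|
Classification: Type 1 (Context-Sensitive)


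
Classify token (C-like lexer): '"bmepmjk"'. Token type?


Pattern: double-quoted sequence
Type: STRING_LITERAL


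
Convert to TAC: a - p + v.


Break into single-operator statements:
t1 = a - p
t2 = t1 + v


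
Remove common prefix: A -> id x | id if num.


Common prefix: 'id'
Factored: A -> id A', A' -> x | if num


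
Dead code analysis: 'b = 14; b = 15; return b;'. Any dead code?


first assignment to b is overwritten before any read
Dead: 'b = 14'


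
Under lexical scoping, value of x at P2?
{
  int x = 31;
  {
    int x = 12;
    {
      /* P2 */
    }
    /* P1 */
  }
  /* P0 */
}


P2's block does not declare x; resolves to the enclosing declaration at depth 1
x = 12


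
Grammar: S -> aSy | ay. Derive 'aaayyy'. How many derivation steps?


Derivation: S => aSy => aaSyy => aaayyy
Steps: 3


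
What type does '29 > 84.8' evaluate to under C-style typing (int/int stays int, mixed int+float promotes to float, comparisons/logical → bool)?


Operand types: int > float
Rule: comparison yields bool
Result type: bool


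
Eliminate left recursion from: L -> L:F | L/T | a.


Left-recursive alternatives: L:F, L/T; non-recursive: a
Introduce L': L -> aL', L' -> :FL' | /TL' | ε


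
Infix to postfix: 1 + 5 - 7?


Left to right (same or higher precedence on left)
Postfix: 1 5 + 7 -


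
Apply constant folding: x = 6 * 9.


6 * 9 = 54 at compile time
Optimized: x = 54


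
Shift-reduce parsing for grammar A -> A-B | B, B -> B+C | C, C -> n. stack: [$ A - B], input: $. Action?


handle 'A-B' on top; lookahead ∈ FOLLOW(A) = {-, $}
Action: reduce (A -> A-B)


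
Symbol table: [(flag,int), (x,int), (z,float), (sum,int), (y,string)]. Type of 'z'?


Lookup 'z' → type float


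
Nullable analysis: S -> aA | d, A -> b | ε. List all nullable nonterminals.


A nonterminal is nullable iff some alternative derives ε (directly, or every symbol in it is nullable)
Nullable: {A}


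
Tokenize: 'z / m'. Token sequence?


Scan left to right, longest-match per lexeme
Tokens: ID(z), OP(/), ID(m)


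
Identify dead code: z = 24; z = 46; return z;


first assignment to z is overwritten before any read
Dead: 'z = 24'


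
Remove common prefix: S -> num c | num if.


Common prefix: 'num'
Factored: S -> num S', S' -> c | if


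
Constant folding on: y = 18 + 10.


18 + 10 = 28 at compile time
Optimized: y = 28


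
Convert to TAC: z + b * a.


Break into single-operator statements:
t1 = b * a
t2 = z + t1


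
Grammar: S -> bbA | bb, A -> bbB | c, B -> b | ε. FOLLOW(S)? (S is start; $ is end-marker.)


$ ∈ FOLLOW(S). For each A -> αBβ: add FIRST(β)\{ε} to FOLLOW(B); if β nullable, add FOLLOW(A).
FOLLOW(S) = {$}


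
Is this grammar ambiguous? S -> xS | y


right-linear, alternatives start with distinct terminals 'x' vs 'y': unique leftmost derivation
Unambiguous


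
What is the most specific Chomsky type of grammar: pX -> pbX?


LHS has context (more than one symbol) and |LHS| ≤ |RHS|
Classification: Type 1 (Context-Sensitive)


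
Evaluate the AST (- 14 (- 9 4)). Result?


Evaluate inner: (- 9 4) = 5
Evaluate root: (- 14 5) = 9
Result: 9


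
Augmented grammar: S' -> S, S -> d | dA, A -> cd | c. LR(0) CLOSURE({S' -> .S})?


Start: S' -> .S
For each item with dot before a nonterminal B, add B -> .γ for every B-production
Closure: [S' -> .S, S -> .d, S -> .dA]


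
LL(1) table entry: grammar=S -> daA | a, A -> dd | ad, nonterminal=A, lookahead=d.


For [A, d]: 'd' ∈ FIRST(dd)
Entry: A -> dd


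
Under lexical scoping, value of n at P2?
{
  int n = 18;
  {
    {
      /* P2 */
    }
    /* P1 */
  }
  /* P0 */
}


P2's block does not declare n; resolves to the enclosing declaration at depth 0
n = 18


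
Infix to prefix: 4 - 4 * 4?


'*' binds tighter: tree is (- 4 (* 4 4))
Prefix: - 4 * 4 4


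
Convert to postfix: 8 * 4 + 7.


Left to right (same or higher precedence on left)
Postfix: 8 4 * 7 +


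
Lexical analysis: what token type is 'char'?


Pattern: reserved word
Type: KEYWORD


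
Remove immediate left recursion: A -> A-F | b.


Left-recursive alternatives: A-F; non-recursive: b
Introduce A': A -> bA', A' -> -FA' | ε


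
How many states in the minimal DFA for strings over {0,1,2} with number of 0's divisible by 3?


Track (count of 0) mod 3: states 0..2, accept at 0
Minimal DFA: 3 states


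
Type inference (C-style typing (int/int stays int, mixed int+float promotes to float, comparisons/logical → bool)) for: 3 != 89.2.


Operand types: int != float
Rule: comparison yields bool
Result type: bool


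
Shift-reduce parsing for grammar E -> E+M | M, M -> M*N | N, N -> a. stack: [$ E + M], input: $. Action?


handle 'E+M' on top; lookahead ∈ FOLLOW(E) = {+, $}
Action: reduce (E -> E+M)


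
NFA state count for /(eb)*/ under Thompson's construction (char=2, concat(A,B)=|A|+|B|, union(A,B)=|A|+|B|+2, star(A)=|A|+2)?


Syntax tree has 2 char leaf(s), 0 union(s), 1 star(s)
chars contribute 2×2 = 4; each union adds +2; each star adds +2
Total: 4 + 0 + 2 = 6 states


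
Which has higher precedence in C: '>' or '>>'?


'>>' is shift (level 8); '>' is relational (level 7)
Higher level binds tighter
'>>' has higher precedence than '>'


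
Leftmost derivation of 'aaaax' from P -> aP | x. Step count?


Derivation: P => aP => aaP => aaaP => aaaaP => aaaax
Steps: 5


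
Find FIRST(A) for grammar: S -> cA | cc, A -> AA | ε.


Per alternative of A: FIRST(AA) = {ε}; FIRST(ε) = {ε}
FIRST(A) = {ε}


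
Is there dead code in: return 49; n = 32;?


statement follows a return and is unreachable
Dead: 'n = 32'


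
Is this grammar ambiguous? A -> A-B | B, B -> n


precedence layered via separate nonterminal B: deterministic
Unambiguous


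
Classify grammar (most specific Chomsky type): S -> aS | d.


Right-linear: every RHS is a terminal or a terminal followed by one nonterminal
Classification: Type 3 (Regular)


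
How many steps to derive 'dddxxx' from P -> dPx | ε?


Derivation: P => dPx => ddPxx => dddPxxx => dddxxx
Steps: 4


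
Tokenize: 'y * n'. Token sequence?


Scan left to right, longest-match per lexeme
Tokens: ID(y), OP(*), ID(n)


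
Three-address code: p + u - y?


Break into single-operator statements:
t1 = p + u
t2 = t1 - y


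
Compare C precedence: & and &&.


'&' is bitwise AND (level 5); '&&' is logical AND (level 2)
Higher level binds tighter
'&' has higher precedence than '&&'


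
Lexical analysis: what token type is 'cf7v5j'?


Pattern: letter/underscore followed by alphanumerics, not a keyword
Type: IDENTIFIER


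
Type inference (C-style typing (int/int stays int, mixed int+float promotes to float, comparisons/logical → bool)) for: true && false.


Operand types: bool && bool
Rule: logical operators take bool operands and yield bool
Result type: bool


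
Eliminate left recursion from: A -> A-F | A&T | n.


Left-recursive alternatives: A-F, A&T; non-recursive: n
Introduce A': A -> nA', A' -> -FA' | &TA' | ε


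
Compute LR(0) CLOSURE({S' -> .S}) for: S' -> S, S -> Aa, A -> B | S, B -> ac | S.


Start: S' -> .S
For each item with dot before a nonterminal B, add B -> .γ for every B-production
Closure: [S' -> .S, S -> .Aa, A -> .B, A -> .S, B -> .ac, B -> .S]


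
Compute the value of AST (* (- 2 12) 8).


Evaluate inner: (- 2 12) = -10
Evaluate root: (* -10 8) = -80
Result: -80


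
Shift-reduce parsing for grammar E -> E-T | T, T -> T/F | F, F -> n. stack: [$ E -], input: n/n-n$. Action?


no handle ('E-' is not any RHS); shift 'n'
Action: shift


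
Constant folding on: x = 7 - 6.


7 - 6 = 1 at compile time
Optimized: x = 1


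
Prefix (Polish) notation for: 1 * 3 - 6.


left-to-right (same/higher precedence on left): tree is (- (* 1 3) 6)
Prefix: - * 1 3 6


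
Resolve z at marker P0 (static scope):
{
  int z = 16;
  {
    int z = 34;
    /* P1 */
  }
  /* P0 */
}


z declared in the same block as P0
z = 16


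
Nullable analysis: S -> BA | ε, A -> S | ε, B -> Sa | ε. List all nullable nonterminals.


A nonterminal is nullable iff some alternative derives ε (directly, or every symbol in it is nullable)
Nullable: {A, B, S}


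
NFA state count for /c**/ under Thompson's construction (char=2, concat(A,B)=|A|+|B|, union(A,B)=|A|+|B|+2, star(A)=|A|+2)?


Syntax tree has 1 char leaf(s), 0 union(s), 2 star(s)
chars contribute 1×2 = 2; each union adds +2; each star adds +2
Total: 2 + 0 + 4 = 6 states


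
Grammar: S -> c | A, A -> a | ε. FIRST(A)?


Per alternative of A: FIRST(a) = {a}; FIRST(ε) = {ε}
FIRST(A) = {a, ε}


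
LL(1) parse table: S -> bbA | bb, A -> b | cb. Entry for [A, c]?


For [A, c]: 'c' ∈ FIRST(cb)
Entry: A -> cb


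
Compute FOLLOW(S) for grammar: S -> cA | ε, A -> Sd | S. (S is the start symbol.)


$ ∈ FOLLOW(S). For each A -> αBβ: add FIRST(β)\{ε} to FOLLOW(B); if β nullable, add FOLLOW(A).
FOLLOW(S) = {$, d}


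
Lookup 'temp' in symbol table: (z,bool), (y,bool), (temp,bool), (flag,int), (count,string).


Lookup 'temp' → type bool


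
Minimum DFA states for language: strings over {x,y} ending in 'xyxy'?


Track the longest suffix of input matching a prefix of 'xyxy': 5 classes (prefixes of length 0..4)
Minimal DFA: 5 states


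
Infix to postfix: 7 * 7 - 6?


Left to right (same or higher precedence on left)
Postfix: 7 7 * 6 -


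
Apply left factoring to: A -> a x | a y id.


Common prefix: 'a'
Factored: A -> a A', A' -> x | y id


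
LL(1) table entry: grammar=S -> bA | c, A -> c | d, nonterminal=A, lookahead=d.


For [A, d]: 'd' ∈ FIRST(d)
Entry: A -> d


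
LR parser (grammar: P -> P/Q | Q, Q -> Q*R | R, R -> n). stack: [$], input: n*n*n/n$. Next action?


no handle on stack; shift 'n'
Action: shift


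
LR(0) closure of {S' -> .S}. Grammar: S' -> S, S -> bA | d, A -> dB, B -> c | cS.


Start: S' -> .S
For each item with dot before a nonterminal B, add B -> .γ for every B-production
Closure: [S' -> .S, S -> .bA, S -> .d]


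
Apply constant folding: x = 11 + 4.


11 + 4 = 15 at compile time
Optimized: x = 15


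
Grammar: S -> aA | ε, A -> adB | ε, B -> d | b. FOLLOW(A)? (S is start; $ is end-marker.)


$ ∈ FOLLOW(S). For each A -> αBβ: add FIRST(β)\{ε} to FOLLOW(B); if β nullable, add FOLLOW(A).
FOLLOW(A) = {$}


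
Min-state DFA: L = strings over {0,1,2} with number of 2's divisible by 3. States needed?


Track (count of 2) mod 3: states 0..2, accept at 0
Minimal DFA: 3 states


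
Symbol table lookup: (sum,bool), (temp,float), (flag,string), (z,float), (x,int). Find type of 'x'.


Lookup 'x' → type int


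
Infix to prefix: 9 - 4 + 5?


left-to-right (same/higher precedence on left): tree is (+ (- 9 4) 5)
Prefix: + - 9 4 5


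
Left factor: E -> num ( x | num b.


Common prefix: 'num'
Factored: E -> num E', E' -> ( x | b


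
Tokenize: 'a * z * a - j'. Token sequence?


Scan left to right, longest-match per lexeme
Tokens: ID(a), OP(*), ID(z), OP(*), ID(a), OP(-), ID(j)


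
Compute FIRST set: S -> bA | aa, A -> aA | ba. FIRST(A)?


Per alternative of A: FIRST(aA) = {a}; FIRST(ba) = {b}
FIRST(A) = {a, b}


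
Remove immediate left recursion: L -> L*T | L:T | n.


Left-recursive alternatives: L*T, L:T; non-recursive: n
Introduce L': L -> nL', L' -> *TL' | :TL' | ε


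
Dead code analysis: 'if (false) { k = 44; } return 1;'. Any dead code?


condition is constant false, so the whole block is unreachable
Dead: 'if (false) { k = 44; }'


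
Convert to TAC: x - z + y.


Break into single-operator statements:
t1 = x - z
t2 = t1 + y


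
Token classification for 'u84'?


Pattern: letter/underscore followed by alphanumerics, not a keyword
Type: IDENTIFIER


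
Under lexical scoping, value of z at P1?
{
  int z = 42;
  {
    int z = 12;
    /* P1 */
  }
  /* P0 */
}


z declared in the same block as P1
z = 12


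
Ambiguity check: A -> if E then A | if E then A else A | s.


dangling else: 'if E then if E then s else s' parses two ways
Ambiguous


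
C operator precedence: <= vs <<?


'<<' is shift (level 8); '<=' is relational (level 7)
Higher level binds tighter
'<<' has higher precedence than '<='


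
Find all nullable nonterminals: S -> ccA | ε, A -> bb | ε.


A nonterminal is nullable iff some alternative derives ε (directly, or every symbol in it is nullable)
Nullable: {A, S}


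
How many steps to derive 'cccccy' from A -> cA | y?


Derivation: A => cA => ccA => cccA => ccccA => cccccA => cccccy
Steps: 6


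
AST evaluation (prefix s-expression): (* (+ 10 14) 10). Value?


Evaluate inner: (+ 10 14) = 24
Evaluate root: (* 24 10) = 240
Result: 240


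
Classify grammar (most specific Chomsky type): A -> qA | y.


Right-linear: every RHS is a terminal or a terminal followed by one nonterminal
Classification: Type 3 (Regular)


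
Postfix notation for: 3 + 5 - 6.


Left to right (same or higher precedence on left)
Postfix: 3 5 + 6 -


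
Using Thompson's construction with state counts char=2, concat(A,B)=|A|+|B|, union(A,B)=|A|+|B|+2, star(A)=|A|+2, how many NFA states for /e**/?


Syntax tree has 1 char leaf(s), 0 union(s), 2 star(s)
chars contribute 1×2 = 2; each union adds +2; each star adds +2
Total: 2 + 0 + 4 = 6 states


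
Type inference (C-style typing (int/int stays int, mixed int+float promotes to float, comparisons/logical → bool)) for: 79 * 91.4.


Operand types: int * float
Rule: mixed int/float promotes to float; int/int stays int
Result type: float


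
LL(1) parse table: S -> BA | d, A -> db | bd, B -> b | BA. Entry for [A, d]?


For [A, d]: 'd' ∈ FIRST(db)
Entry: A -> db


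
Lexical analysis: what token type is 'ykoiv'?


Pattern: letter/underscore followed by alphanumerics, not a keyword
Type: IDENTIFIER


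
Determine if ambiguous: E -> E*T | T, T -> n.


precedence layered via separate nonterminal T: deterministic
Unambiguous


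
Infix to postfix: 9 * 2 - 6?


Left to right (same or higher precedence on left)
Postfix: 9 2 * 6 -


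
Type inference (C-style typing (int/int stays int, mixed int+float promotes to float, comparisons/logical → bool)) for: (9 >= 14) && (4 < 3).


Operand types: bool && bool
Rule: logical operators take bool operands and yield bool
Result type: bool


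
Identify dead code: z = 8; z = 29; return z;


first assignment to z is overwritten before any read
Dead: 'z = 8'


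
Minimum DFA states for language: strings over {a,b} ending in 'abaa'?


Track the longest suffix of input matching a prefix of 'abaa': 5 classes (prefixes of length 0..4)
Minimal DFA: 5 states


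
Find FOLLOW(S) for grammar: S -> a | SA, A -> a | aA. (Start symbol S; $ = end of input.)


$ ∈ FOLLOW(S). For each A -> αBβ: add FIRST(β)\{ε} to FOLLOW(B); if β nullable, add FOLLOW(A).
FOLLOW(S) = {$, a}


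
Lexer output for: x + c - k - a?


Scan left to right, longest-match per lexeme
Tokens: ID(x), OP(+), ID(c), OP(-), ID(k), OP(-), ID(a)


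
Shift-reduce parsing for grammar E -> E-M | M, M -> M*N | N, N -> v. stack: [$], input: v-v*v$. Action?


no handle on stack; shift 'v'
Action: shift


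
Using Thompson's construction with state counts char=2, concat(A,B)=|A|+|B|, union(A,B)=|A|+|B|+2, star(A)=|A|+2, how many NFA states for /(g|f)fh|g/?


Syntax tree has 5 char leaf(s), 2 union(s), 0 star(s)
chars contribute 5×2 = 10; each union adds +2; each star adds +2
Total: 10 + 4 + 0 = 14 states


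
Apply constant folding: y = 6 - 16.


6 - 16 = -10 at compile time
Optimized: y = -10


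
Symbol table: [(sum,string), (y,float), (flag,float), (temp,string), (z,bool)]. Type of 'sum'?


Lookup 'sum' → type string


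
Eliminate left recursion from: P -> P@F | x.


Left-recursive alternatives: P@F; non-recursive: x
Introduce P': P -> xP', P' -> @FP' | ε


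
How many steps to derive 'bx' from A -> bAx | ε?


Derivation: A => bAx => bx
Steps: 2


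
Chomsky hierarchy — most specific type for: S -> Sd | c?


Left-linear: every RHS is a terminal or one nonterminal followed by a terminal
Classification: Type 3 (Regular)


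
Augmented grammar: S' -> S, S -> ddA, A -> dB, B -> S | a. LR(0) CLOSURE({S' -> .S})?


Start: S' -> .S
For each item with dot before a nonterminal B, add B -> .γ for every B-production
Closure: [S' -> .S, S -> .ddA]


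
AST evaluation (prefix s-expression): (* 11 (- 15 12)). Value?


Evaluate inner: (- 15 12) = 3
Evaluate root: (* 11 3) = 33
Result: 33


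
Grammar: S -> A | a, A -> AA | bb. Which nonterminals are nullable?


A nonterminal is nullable iff some alternative derives ε (directly, or every symbol in it is nullable)
Nullable: {}


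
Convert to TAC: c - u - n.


Break into single-operator statements:
t1 = c - u
t2 = t1 - n


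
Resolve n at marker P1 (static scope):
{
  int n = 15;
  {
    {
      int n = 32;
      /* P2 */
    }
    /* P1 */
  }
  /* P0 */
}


P1's block does not declare n; resolves to the enclosing declaration at depth 0
n = 15


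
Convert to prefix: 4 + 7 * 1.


'*' binds tighter: tree is (+ 4 (* 7 1))
Prefix: + 4 * 7 1


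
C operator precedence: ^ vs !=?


'!=' is equality (level 6); '^' is bitwise XOR (level 4)
Higher level binds tighter
'!=' has higher precedence than '^'


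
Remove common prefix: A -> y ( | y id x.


Common prefix: 'y'
Factored: A -> y A', A' -> ( | id x


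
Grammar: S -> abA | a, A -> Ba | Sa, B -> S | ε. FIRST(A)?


Per alternative of A: FIRST(Ba) = {a}; FIRST(Sa) = {a}
FIRST(A) = {a}


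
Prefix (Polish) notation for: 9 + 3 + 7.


left-to-right (same/higher precedence on left): tree is (+ (+ 9 3) 7)
Prefix: + + 9 3 7


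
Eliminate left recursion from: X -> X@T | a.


Left-recursive alternatives: X@T; non-recursive: a
Introduce X': X -> aX', X' -> @TX' | ε


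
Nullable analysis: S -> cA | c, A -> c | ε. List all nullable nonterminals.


A nonterminal is nullable iff some alternative derives ε (directly, or every symbol in it is nullable)
Nullable: {A}


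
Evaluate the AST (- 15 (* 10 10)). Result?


Evaluate inner: (* 10 10) = 100
Evaluate root: (- 15 100) = -85
Result: -85


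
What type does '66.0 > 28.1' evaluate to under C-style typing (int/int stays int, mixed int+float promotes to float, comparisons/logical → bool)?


Operand types: float > float
Rule: comparison yields bool
Result type: bool


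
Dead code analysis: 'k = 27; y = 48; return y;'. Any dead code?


k is assigned but never read
Dead: 'k = 27'


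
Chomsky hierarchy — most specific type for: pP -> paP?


LHS has context (more than one symbol) and |LHS| ≤ |RHS|
Classification: Type 1 (Context-Sensitive)


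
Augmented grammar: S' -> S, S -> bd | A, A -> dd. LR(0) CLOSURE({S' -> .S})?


Start: S' -> .S
For each item with dot before a nonterminal B, add B -> .γ for every B-production
Closure: [S' -> .S, S -> .bd, S -> .A, A -> .dd]


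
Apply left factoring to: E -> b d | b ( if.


Common prefix: 'b'
Factored: E -> b E', E' -> d | ( if


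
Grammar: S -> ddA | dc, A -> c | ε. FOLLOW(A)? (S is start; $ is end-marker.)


$ ∈ FOLLOW(S). For each A -> αBβ: add FIRST(β)\{ε} to FOLLOW(B); if β nullable, add FOLLOW(A).
FOLLOW(A) = {$}


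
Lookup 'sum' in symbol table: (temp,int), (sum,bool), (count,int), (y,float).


Lookup 'sum' → type bool


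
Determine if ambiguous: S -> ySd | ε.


balanced y^n…d^n: each string has a unique parse
Unambiguous


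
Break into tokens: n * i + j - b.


Scan left to right, longest-match per lexeme
Tokens: ID(n), OP(*), ID(i), OP(+), ID(j), OP(-), ID(b)


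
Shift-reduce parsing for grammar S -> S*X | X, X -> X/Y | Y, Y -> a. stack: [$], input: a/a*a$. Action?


no handle on stack; shift 'a'
Action: shift


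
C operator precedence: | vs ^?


'^' is bitwise XOR (level 4); '|' is bitwise OR (level 3)
Higher level binds tighter
'^' has higher precedence than '|'


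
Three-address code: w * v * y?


Break into single-operator statements:
t1 = w * v
t2 = t1 * y


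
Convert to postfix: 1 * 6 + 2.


Left to right (same or higher precedence on left)
Postfix: 1 6 * 2 +


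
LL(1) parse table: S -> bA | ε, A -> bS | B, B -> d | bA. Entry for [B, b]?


For [B, b]: 'b' ∈ FIRST(bA)
Entry: B -> bA


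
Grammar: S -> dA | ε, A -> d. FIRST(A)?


Per alternative of A: FIRST(d) = {d}
FIRST(A) = {d}


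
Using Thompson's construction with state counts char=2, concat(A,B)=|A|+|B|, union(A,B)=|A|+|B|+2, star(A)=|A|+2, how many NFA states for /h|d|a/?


Syntax tree has 3 char leaf(s), 2 union(s), 0 star(s)
chars contribute 3×2 = 6; each union adds +2; each star adds +2
Total: 6 + 4 + 0 = 10 states


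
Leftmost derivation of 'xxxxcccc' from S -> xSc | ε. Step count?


Derivation: S => xSc => xxScc => xxxSccc => xxxxScccc => xxxxcccc
Steps: 5


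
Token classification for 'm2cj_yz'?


Pattern: letter/underscore followed by alphanumerics, not a keyword
Type: IDENTIFIER


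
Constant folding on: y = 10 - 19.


10 - 19 = -9 at compile time
Optimized: y = -9


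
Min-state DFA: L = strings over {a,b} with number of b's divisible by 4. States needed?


Track (count of b) mod 4: states 0..3, accept at 0
Minimal DFA: 4 states


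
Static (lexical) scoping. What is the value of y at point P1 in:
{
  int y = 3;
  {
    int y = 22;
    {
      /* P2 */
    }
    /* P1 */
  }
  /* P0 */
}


y declared in the same block as P1
y = 22


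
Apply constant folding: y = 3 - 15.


3 - 15 = -12 at compile time
Optimized: y = -12


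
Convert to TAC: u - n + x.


Break into single-operator statements:
t1 = u - n
t2 = t1 + x


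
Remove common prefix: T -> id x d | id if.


Common prefix: 'id'
Factored: T -> id T', T' -> x d | if


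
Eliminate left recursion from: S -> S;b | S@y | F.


Left-recursive alternatives: S;b, S@y; non-recursive: F
Introduce S': S -> FS', S' -> ;bS' | @yS' | ε


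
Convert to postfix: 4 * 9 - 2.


Left to right (same or higher precedence on left)
Postfix: 4 9 * 2 -


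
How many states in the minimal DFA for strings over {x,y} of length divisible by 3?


Track length mod 3: states 0..2, accept at 0
Minimal DFA: 3 states


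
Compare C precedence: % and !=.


'%' is multiplicative (level 10); '!=' is equality (level 6)
Higher level binds tighter
'%' has higher precedence than '!='


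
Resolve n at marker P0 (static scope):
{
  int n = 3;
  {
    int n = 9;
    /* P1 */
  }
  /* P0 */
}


n declared in the same block as P0
n = 3


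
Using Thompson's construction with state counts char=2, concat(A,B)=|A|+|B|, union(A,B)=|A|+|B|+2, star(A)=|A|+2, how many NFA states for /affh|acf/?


Syntax tree has 7 char leaf(s), 1 union(s), 0 star(s)
chars contribute 7×2 = 14; each union adds +2; each star adds +2
Total: 14 + 2 + 0 = 16 states


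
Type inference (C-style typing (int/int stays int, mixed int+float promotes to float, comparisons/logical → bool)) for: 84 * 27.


Operand types: int * int
Rule: mixed int/float promotes to float; int/int stays int
Result type: int


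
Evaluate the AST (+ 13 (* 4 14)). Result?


Evaluate inner: (* 4 14) = 56
Evaluate root: (+ 13 56) = 69
Result: 69


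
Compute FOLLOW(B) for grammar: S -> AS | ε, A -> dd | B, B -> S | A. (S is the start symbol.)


$ ∈ FOLLOW(S). For each A -> αBβ: add FIRST(β)\{ε} to FOLLOW(B); if β nullable, add FOLLOW(A).
FOLLOW(B) = {$, d}


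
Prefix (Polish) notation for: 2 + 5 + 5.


left-to-right (same/higher precedence on left): tree is (+ (+ 2 5) 5)
Prefix: + + 2 5 5


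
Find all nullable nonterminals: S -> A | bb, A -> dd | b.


A nonterminal is nullable iff some alternative derives ε (directly, or every symbol in it is nullable)
Nullable: {}


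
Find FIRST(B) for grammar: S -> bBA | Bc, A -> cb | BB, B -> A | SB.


Per alternative of B: FIRST(A) = {b, c}; FIRST(SB) = {b, c}
FIRST(B) = {b, c}


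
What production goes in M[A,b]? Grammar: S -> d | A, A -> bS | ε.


For [A, b]: 'b' ∈ FIRST(bS)
Entry: A -> bS


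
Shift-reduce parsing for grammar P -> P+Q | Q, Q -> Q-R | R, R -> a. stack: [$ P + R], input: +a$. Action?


'R' (not preceded by Q-) is the handle for Q -> R
Action: reduce (Q -> R)


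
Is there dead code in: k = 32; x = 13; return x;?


k is assigned but never read
Dead: 'k = 32'


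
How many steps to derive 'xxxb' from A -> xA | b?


Derivation: A => xA => xxA => xxxA => xxxb
Steps: 4


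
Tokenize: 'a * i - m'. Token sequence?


Scan left to right, longest-match per lexeme
Tokens: ID(a), OP(*), ID(i), OP(-), ID(m)


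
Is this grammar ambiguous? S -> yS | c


right-linear, alternatives start with distinct terminals 'y' vs 'c': unique leftmost derivation
Unambiguous


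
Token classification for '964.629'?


Pattern: digits with a decimal point
Type: FLOAT_LITERAL


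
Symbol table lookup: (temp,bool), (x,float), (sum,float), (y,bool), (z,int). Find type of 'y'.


Lookup 'y' → type bool


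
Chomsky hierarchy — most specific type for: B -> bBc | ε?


Single nonterminal LHS, but b^n c^n is not regular
Classification: Type 2 (Context-Free)


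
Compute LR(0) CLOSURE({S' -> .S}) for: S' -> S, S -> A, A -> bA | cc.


Start: S' -> .S
For each item with dot before a nonterminal B, add B -> .γ for every B-production
Closure: [S' -> .S, S -> .A, A -> .bA, A -> .cc]


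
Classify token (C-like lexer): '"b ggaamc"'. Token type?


Pattern: double-quoted sequence
Type: STRING_LITERAL


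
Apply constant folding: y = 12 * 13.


12 * 13 = 156 at compile time
Optimized: y = 156


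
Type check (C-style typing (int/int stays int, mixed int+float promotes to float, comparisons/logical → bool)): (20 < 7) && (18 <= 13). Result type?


Operand types: bool && bool
Rule: logical operators take bool operands and yield bool
Result type: bool


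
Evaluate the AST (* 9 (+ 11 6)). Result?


Evaluate inner: (+ 11 6) = 17
Evaluate root: (* 9 17) = 153
Result: 153


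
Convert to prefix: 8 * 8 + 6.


left-to-right (same/higher precedence on left): tree is (+ (* 8 8) 6)
Prefix: + * 8 8 6


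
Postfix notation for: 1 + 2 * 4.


* has higher precedence, evaluate 2*4 first
Postfix: 1 2 4 * +


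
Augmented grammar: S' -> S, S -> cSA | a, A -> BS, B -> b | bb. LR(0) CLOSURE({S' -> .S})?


Start: S' -> .S
For each item with dot before a nonterminal B, add B -> .γ for every B-production
Closure: [S' -> .S, S -> .cSA, S -> .a]


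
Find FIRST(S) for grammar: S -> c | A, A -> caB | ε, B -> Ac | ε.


Per alternative of S: FIRST(c) = {c}; FIRST(A) = {c, ε}
FIRST(S) = {c, ε}


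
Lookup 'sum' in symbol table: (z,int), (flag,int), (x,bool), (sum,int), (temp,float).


Lookup 'sum' → type int


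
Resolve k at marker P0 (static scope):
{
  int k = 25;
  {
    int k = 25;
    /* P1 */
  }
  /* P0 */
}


k declared in the same block as P0
k = 25


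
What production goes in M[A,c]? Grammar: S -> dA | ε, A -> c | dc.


For [A, c]: 'c' ∈ FIRST(c)
Entry: A -> c


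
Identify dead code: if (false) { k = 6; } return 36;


condition is constant false, so the whole block is unreachable
Dead: 'if (false) { k = 6; }'


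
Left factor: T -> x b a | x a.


Common prefix: 'x'
Factored: T -> x T', T' -> b a | a


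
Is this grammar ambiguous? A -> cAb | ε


balanced c^n…b^n: each string has a unique parse
Unambiguous


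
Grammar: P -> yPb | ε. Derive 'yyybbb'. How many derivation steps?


Derivation: P => yPb => yyPbb => yyyPbbb => yyybbb
Steps: 4


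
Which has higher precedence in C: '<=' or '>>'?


'>>' is shift (level 8); '<=' is relational (level 7)
Higher level binds tighter
'>>' has higher precedence than '<='


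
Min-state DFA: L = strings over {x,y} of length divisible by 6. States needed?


Track length mod 6: states 0..5, accept at 0
Minimal DFA: 6 states


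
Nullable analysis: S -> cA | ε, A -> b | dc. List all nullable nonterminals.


A nonterminal is nullable iff some alternative derives ε (directly, or every symbol in it is nullable)
Nullable: {S}
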